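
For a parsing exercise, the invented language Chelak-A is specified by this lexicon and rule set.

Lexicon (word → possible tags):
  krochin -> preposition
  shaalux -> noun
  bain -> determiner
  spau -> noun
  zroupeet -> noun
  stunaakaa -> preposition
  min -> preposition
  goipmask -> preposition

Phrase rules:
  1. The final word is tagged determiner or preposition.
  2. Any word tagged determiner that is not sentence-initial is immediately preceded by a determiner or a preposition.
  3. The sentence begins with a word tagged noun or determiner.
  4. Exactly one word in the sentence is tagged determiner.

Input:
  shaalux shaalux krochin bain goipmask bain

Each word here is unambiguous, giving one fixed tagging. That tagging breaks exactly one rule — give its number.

4

Fixed tagging: noun noun preposition determiner preposition determiner.
Rule check: R1 ok, R2 ok, R3 ok, R4 fails.
Only rule 4 fails.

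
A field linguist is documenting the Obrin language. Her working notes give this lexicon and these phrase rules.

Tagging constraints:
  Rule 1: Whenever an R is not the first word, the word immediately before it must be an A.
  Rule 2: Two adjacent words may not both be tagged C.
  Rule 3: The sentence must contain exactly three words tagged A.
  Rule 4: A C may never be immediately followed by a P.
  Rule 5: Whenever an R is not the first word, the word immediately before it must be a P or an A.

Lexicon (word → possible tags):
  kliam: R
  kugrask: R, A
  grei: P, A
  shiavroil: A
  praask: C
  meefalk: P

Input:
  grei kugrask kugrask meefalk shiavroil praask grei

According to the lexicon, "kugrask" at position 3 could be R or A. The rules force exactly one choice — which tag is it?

Candidates per position — 1:grei {P,A}; 2:kugrask {R,A}; 3:kugrask {R,A}; 4:meefalk {P}; 5:shiavroil {A}; 6:praask {C}; 7:grei {P,A}.
Position 7: P is ruled out by rule 4; that leaves A.
Position 3: the remaining choice is settled jointly with positions 1, 2 — only R at position 3 is part of a tagging that satisfies every rule.
That leaves exactly one tagging: P A R P A C A.
Rule-by-rule: rule 1 holds; rule 2 holds; rule 3 holds; rule 4 holds; rule 5 holds.

R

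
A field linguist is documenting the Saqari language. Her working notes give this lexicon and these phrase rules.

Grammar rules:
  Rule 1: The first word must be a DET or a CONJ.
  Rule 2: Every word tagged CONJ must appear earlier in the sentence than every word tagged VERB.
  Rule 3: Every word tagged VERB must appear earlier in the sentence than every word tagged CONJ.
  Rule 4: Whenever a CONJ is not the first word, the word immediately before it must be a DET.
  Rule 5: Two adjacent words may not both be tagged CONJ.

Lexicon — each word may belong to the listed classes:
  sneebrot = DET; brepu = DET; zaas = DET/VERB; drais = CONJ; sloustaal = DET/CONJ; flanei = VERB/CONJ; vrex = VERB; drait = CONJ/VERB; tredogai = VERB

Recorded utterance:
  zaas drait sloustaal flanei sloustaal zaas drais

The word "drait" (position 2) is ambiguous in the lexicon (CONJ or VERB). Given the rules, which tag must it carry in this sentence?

Candidates per position — 1:zaas {DET,VERB}; 2:drait {CONJ,VERB}; 3:sloustaal {DET,CONJ}; 4:flanei {VERB,CONJ}; 5:sloustaal {DET,CONJ}; 6:zaas {DET,VERB}; 7:drais {CONJ}.
Word 1 cannot be VERB — rule 1 would then fail for every completion. It is DET.
Word 2 cannot be VERB — rule 2 would then fail for every completion. It is CONJ.
Word 3 cannot be CONJ — rule 4 would then fail for every completion. It is DET.
Word 4 cannot be VERB — rule 2 would then fail for every completion. It is CONJ.
Word 5 cannot be CONJ — rule 4 would then fail for every completion. It is DET.
Word 6 cannot be VERB — rule 2 would then fail for every completion. It is DET.
That leaves exactly one tagging: DET CONJ DET CONJ DET DET CONJ.
Checking: rule 1 satisfied; rule 2 satisfied; rule 3 satisfied; rule 4 satisfied; rule 5 satisfied.

CONJ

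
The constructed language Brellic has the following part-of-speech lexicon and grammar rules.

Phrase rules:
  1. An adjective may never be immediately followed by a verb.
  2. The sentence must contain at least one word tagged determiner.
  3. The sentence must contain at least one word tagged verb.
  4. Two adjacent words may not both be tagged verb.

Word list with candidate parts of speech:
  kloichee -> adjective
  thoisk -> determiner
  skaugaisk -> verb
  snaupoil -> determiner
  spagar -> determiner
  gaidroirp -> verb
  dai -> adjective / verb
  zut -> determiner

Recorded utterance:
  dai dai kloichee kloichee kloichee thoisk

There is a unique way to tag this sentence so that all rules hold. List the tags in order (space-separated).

verb adjective adjective adjective adjective determiner

Candidates per position — 1:dai {adjective,verb}; 2:dai {adjective,verb}; 3:kloichee {adjective}; 4:kloichee {adjective}; 5:kloichee {adjective}; 6:thoisk {determiner}.
The remaining ambiguous positions (1, 2) are resolved jointly — only one combination satisfies every rule.
That leaves exactly one tagging: verb adjective adjective adjective adjective determiner.
Verifying each rule — rule 1 satisfied; rule 2 satisfied; rule 3 satisfied; rule 4 satisfied.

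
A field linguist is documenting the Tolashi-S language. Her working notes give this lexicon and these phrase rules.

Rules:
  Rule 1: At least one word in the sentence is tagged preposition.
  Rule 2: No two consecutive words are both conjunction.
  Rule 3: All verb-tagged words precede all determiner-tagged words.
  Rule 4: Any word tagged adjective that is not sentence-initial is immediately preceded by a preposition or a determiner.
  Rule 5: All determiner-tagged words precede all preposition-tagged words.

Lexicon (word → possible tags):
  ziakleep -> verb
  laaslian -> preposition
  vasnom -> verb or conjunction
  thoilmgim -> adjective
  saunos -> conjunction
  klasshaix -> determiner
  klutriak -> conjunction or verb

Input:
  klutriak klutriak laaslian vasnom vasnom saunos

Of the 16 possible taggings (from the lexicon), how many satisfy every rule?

Candidates per position — 1:klutriak {conjunction,verb}; 2:klutriak {conjunction,verb}; 3:laaslian {preposition}; 4:vasnom {verb,conjunction}; 5:vasnom {verb,conjunction}; 6:saunos {conjunction}.
There are 16 candidate sequences in total.
Checking each against the rules leaves 6 sequences.
Count = 6.

6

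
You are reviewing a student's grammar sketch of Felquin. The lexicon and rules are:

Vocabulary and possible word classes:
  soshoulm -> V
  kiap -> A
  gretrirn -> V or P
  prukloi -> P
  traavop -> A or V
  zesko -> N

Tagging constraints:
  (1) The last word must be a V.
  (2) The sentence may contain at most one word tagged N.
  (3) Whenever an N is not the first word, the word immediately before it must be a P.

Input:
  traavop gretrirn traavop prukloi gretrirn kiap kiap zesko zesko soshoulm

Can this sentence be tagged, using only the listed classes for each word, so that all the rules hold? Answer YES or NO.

Candidates per position — 1:traavop {A,V}; 2:gretrirn {V,P}; 3:traavop {A,V}; 4:prukloi {P}; 5:gretrirn {V,P}; 6:kiap {A}; 7:kiap {A}; 8:zesko {N}; 9:zesko {N}; 10:soshoulm {V}.
Rule 2 cannot be satisfied by any choice of tags from the lexicon.
So there is no consistent tagging.

NO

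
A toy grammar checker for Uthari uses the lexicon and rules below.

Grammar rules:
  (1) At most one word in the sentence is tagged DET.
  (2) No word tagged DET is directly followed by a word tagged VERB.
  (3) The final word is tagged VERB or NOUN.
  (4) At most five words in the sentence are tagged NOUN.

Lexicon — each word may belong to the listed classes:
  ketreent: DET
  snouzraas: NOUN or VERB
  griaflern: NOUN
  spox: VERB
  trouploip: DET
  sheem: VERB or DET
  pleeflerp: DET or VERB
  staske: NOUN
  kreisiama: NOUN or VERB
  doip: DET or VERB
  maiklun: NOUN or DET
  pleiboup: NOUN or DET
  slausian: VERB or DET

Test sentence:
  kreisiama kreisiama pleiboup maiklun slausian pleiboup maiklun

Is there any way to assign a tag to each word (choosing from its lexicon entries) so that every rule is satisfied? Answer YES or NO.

YES

Candidates per position — 1:kreisiama {NOUN,VERB}; 2:kreisiama {NOUN,VERB}; 3:pleiboup {NOUN,DET}; 4:maiklun {NOUN,DET}; 5:slausian {VERB,DET}; 6:pleiboup {NOUN,DET}; 7:maiklun {NOUN,DET}.
One satisfying assignment: VERB NOUN NOUN NOUN VERB NOUN NOUN.
Checking: rule 1 holds; rule 2 holds; rule 3 holds; rule 4 holds.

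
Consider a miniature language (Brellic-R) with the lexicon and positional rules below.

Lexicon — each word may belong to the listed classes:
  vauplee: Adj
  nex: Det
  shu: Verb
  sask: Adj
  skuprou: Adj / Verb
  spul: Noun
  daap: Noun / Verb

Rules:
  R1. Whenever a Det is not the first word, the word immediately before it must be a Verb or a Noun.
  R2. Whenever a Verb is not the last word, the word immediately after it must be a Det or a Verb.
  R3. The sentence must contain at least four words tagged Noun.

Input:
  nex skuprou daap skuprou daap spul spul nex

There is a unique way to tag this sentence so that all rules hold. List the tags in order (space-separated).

Candidates per position — 1:nex {Det}; 2:skuprou {Adj,Verb}; 3:daap {Noun,Verb}; 4:skuprou {Adj,Verb}; 5:daap {Noun,Verb}; 6:spul {Noun}; 7:spul {Noun}; 8:nex {Det}.
Position 2: tagging it Verb would leave rule 2 unsatisfiable, so it must be Adj.
Position 3: tagging it Verb would leave rule 2 unsatisfiable, so it must be Noun.
Position 4: tagging it Verb would leave rule 2 unsatisfiable, so it must be Adj.
Position 5: tagging it Verb would leave rule 2 unsatisfiable, so it must be Noun.
That leaves exactly one tagging: Det Adj Noun Adj Noun Noun Noun Det.
Checking: rule 1 ✓; rule 2 ✓; rule 3 ✓.

Det Adj Noun Adj Noun Noun Noun Det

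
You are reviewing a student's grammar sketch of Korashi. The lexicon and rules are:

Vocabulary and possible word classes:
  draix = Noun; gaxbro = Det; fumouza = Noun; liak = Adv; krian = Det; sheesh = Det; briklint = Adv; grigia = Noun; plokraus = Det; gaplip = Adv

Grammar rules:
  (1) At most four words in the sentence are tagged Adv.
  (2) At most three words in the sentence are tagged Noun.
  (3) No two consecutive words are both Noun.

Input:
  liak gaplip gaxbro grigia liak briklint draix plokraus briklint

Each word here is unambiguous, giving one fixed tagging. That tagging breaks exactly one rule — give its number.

1

Fixed tagging: Adv Adv Det Noun Adv Adv Noun Det Adv.
Applying the rules: R1 violated, R2 holds, R3 holds.
Only rule 1 fails.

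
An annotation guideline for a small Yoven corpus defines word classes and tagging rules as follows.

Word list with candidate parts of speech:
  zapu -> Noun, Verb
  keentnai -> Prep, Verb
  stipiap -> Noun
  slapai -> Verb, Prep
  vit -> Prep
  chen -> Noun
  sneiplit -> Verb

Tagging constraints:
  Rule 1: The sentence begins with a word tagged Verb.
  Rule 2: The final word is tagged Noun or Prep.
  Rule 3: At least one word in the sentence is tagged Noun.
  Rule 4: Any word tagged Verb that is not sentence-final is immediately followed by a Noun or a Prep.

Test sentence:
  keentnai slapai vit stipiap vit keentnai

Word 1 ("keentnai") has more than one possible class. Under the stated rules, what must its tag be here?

Candidates per position — 1:keentnai {Prep,Verb}; 2:slapai {Verb,Prep}; 3:vit {Prep}; 4:stipiap {Noun}; 5:vit {Prep}; 6:keentnai {Prep,Verb}.
If word 1 were Prep, no tagging could satisfy rule 1; so word 1 is Verb.
If word 2 were Verb, no tagging could satisfy rule 4; so word 2 is Prep.
If word 6 were Verb, no tagging could satisfy rule 2; so word 6 is Prep.
The only consistent sequence is: Verb Prep Prep Noun Prep Prep.
Checking: rule 1 ✓; rule 2 ✓; rule 3 ✓; rule 4 ✓.

Verb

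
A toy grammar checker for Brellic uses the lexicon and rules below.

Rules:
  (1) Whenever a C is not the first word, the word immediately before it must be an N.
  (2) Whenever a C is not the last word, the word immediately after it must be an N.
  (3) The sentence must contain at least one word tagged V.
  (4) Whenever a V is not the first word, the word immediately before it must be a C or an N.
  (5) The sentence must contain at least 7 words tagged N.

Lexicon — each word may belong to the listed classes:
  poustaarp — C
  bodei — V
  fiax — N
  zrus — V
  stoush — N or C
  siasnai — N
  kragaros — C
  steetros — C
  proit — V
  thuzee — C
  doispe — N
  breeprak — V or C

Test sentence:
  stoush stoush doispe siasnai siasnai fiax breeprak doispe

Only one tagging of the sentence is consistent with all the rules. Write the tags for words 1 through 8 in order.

N N N N N N V N

Candidates per position — 1:stoush {N,C}; 2:stoush {N,C}; 3:doispe {N}; 4:siasnai {N}; 5:siasnai {N}; 6:fiax {N}; 7:breeprak {V,C}; 8:doispe {N}.
At position 1, choosing C makes rule 5 impossible to satisfy; hence N.
At position 2, choosing C makes rule 5 impossible to satisfy; hence N.
At position 7, choosing C makes rule 3 impossible to satisfy; hence V.
The unique satisfying tagging is: N N N N N N V N.
Rule-by-rule: rule 1 ok; rule 2 ok; rule 3 ok; rule 4 ok; rule 5 ok.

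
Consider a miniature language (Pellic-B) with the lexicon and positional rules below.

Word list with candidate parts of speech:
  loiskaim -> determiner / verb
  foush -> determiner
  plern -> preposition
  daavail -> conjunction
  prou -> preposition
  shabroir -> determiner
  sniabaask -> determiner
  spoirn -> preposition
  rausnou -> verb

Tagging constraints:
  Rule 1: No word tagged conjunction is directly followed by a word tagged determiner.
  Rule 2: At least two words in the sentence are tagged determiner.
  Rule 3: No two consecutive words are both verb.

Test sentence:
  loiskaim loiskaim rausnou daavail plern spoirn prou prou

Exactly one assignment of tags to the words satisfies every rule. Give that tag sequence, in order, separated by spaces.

Candidates per position — 1:loiskaim {determiner,verb}; 2:loiskaim {determiner,verb}; 3:rausnou {verb}; 4:daavail {conjunction}; 5:plern {preposition}; 6:spoirn {preposition}; 7:prou {preposition}; 8:prou {preposition}.
Position 1: verb is ruled out by rule 2; that leaves determiner.
Position 2: verb is ruled out by rule 2; that leaves determiner.
The unique satisfying tagging is: determiner determiner verb conjunction preposition preposition preposition preposition.
Verifying each rule — rule 1 ok; rule 2 ok; rule 3 ok.

determiner determiner verb conjunction preposition preposition preposition preposition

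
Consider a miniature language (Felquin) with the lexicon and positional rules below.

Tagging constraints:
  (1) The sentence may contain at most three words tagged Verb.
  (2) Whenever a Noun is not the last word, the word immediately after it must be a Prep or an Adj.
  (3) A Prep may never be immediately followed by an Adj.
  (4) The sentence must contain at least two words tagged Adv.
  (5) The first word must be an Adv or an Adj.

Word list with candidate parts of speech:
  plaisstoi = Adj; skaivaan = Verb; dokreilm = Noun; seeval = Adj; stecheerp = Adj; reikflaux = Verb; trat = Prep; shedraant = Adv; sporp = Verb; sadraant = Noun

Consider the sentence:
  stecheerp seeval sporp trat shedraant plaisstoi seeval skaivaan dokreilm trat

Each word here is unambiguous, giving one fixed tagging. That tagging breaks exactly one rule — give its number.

Fixed tagging: Adj Adj Verb Prep Adv Adj Adj Verb Noun Prep.
Checking each rule: R1 holds, R2 holds, R3 holds, R4 violated, R5 holds.
Only rule 4 fails.

4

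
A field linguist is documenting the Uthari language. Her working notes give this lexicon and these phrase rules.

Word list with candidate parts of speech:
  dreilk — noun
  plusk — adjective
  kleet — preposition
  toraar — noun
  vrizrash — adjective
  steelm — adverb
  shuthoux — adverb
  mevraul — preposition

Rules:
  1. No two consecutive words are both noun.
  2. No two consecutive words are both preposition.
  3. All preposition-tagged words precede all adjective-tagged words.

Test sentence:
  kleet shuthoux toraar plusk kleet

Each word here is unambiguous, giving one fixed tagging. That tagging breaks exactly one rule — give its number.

Fixed tagging: preposition adverb noun adjective preposition.
Checking each rule: R1 ok, R2 ok, R3 fails.
Only rule 3 fails.

3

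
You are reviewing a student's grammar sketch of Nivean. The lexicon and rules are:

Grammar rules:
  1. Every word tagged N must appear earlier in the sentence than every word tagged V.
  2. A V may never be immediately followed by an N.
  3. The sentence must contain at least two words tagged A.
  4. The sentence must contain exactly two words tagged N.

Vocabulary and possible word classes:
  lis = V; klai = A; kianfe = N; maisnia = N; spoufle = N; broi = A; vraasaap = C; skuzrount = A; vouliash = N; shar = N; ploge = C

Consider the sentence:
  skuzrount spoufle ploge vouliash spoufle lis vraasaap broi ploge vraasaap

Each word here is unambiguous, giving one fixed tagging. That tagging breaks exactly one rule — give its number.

Fixed tagging: A N C N N V C A C C.
Rule check: R1 ok, R2 ok, R3 ok, R4 fails.
Only rule 4 fails.

4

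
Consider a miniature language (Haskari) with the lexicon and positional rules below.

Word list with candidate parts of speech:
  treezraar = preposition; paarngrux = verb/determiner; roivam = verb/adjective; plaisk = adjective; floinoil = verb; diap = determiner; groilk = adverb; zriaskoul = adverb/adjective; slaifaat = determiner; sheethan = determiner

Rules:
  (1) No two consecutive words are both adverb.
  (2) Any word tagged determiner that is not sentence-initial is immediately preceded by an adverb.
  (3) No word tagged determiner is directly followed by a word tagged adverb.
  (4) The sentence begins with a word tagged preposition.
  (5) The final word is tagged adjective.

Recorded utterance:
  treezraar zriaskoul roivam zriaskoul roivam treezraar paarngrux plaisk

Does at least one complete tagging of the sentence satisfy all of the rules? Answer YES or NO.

Candidates per position — 1:treezraar {preposition}; 2:zriaskoul {adverb,adjective}; 3:roivam {verb,adjective}; 4:zriaskoul {adverb,adjective}; 5:roivam {verb,adjective}; 6:treezraar {preposition}; 7:paarngrux {verb,determiner}; 8:plaisk {adjective}.
One satisfying assignment: preposition adjective adjective adverb verb preposition verb adjective.
Verifying each rule — rule 1 holds; rule 2 holds; rule 3 holds; rule 4 holds; rule 5 holds.

YES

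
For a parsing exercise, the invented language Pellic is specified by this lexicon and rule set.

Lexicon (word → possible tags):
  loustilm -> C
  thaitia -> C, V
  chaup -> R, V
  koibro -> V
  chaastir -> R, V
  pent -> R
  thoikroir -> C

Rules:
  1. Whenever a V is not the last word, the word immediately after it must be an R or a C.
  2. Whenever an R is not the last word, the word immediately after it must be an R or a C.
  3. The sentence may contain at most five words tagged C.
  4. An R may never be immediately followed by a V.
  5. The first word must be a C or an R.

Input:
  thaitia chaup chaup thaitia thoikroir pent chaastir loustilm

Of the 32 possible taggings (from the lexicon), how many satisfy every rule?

Candidates per position — 1:thaitia {C,V}; 2:chaup {R,V}; 3:chaup {R,V}; 4:thaitia {C,V}; 5:thoikroir {C}; 6:pent {R}; 7:chaastir {R,V}; 8:loustilm {C}.
There are 32 candidate sequences in total.
The sequences that satisfy every rule: C R R C C R R C; C V R C C R R C.
Count = 2.

2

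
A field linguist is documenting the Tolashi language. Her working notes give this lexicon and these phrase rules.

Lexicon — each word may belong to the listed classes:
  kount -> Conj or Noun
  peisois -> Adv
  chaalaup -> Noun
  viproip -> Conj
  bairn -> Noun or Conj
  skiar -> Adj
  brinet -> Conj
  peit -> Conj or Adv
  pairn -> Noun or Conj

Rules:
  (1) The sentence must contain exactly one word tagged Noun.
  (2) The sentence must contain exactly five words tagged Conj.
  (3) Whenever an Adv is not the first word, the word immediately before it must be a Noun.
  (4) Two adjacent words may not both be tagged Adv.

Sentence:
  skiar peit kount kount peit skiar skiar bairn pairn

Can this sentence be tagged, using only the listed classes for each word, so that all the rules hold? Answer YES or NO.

YES

Candidates per position — 1:skiar {Adj}; 2:peit {Conj,Adv}; 3:kount {Conj,Noun}; 4:kount {Conj,Noun}; 5:peit {Conj,Adv}; 6:skiar {Adj}; 7:skiar {Adj}; 8:bairn {Noun,Conj}; 9:pairn {Noun,Conj}.
One satisfying assignment: Adj Conj Conj Conj Conj Adj Adj Noun Conj.
Check: rule 1 satisfied; rule 2 satisfied; rule 3 satisfied; rule 4 satisfied.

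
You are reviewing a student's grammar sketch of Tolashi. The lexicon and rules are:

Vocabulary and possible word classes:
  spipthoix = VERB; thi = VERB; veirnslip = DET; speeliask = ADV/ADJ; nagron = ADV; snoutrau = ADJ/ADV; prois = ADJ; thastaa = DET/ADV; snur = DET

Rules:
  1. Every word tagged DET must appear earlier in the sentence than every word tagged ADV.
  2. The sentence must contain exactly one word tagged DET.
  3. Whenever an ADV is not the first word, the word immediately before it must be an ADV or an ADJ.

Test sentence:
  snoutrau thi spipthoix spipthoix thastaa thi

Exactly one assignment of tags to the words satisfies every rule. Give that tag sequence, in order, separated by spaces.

Candidates per position — 1:snoutrau {ADJ,ADV}; 2:thi {VERB}; 3:spipthoix {VERB}; 4:spipthoix {VERB}; 5:thastaa {DET,ADV}; 6:thi {VERB}.
Position 5: ADV is ruled out by rule 2; that leaves DET.
Position 1: ADV is ruled out by rule 1; that leaves ADJ.
The only consistent sequence is: ADJ VERB VERB VERB DET VERB.
Check: rule 1 ok; rule 2 ok; rule 3 ok.

ADJ VERB VERB VERB DET VERB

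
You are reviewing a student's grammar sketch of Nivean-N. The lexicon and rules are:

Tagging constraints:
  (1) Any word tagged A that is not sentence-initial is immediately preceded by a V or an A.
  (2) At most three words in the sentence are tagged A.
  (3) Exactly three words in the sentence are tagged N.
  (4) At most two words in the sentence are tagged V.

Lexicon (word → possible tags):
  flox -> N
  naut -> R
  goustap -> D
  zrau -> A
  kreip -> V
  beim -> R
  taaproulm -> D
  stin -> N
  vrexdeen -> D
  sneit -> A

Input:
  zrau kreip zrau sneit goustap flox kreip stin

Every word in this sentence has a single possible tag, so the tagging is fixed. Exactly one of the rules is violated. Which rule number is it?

Fixed tagging: A V A A D N V N.
Rule check: R1 holds, R2 holds, R3 violated, R4 holds.
Only rule 3 fails.

3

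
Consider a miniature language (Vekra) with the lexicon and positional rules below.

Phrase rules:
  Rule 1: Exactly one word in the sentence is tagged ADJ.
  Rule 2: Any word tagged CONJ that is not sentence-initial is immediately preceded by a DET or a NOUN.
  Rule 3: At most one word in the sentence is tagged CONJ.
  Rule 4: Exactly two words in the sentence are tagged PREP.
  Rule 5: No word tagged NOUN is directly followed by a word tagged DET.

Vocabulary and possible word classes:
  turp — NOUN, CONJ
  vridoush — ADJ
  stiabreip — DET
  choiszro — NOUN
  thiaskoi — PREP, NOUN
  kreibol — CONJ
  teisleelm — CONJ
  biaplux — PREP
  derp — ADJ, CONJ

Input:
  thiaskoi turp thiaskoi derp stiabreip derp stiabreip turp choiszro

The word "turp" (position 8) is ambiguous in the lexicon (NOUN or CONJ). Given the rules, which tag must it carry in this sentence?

Candidates per position — 1:thiaskoi {PREP,NOUN}; 2:turp {NOUN,CONJ}; 3:thiaskoi {PREP,NOUN}; 4:derp {ADJ,CONJ}; 5:stiabreip {DET}; 6:derp {ADJ,CONJ}; 7:stiabreip {DET}; 8:turp {NOUN,CONJ}; 9:choiszro {NOUN}.
Position 1: NOUN is ruled out by rule 4; that leaves PREP.
Position 2: CONJ is ruled out by rule 2; that leaves NOUN.
Position 3: NOUN is ruled out by rule 4; that leaves PREP.
Position 4: CONJ is ruled out by rule 2; that leaves ADJ.
Position 6: ADJ is ruled out by rule 1; that leaves CONJ.
Position 8: CONJ is ruled out by rule 3; that leaves NOUN.
So the tagging must be: PREP NOUN PREP ADJ DET CONJ DET NOUN NOUN.
Rule-by-rule: rule 1 holds; rule 2 holds; rule 3 holds; rule 4 holds; rule 5 holds.

NOUN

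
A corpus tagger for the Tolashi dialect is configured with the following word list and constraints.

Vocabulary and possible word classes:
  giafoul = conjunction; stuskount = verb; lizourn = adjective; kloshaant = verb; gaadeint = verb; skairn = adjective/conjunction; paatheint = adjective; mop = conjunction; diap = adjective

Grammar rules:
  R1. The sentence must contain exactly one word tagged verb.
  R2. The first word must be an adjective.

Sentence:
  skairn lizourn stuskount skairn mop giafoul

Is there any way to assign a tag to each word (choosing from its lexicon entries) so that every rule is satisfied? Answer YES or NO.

YES

Candidates per position — 1:skairn {adjective,conjunction}; 2:lizourn {adjective}; 3:stuskount {verb}; 4:skairn {adjective,conjunction}; 5:mop {conjunction}; 6:giafoul {conjunction}.
One satisfying assignment: adjective adjective verb conjunction conjunction conjunction.
Verifying each rule — rule 1 satisfied; rule 2 satisfied.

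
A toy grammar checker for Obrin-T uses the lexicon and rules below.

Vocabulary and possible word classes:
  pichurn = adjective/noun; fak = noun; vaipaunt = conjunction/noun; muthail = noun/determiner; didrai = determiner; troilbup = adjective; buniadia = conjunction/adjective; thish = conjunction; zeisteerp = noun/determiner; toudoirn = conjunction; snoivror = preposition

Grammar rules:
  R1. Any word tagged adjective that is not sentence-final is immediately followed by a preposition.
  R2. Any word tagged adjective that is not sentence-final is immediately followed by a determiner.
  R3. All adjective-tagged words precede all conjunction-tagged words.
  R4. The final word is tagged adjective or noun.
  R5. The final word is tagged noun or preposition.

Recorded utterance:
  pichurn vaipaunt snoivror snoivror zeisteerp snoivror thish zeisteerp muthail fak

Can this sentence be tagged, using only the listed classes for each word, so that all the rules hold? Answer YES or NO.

Candidates per position — 1:pichurn {adjective,noun}; 2:vaipaunt {conjunction,noun}; 3:snoivror {preposition}; 4:snoivror {preposition}; 5:zeisteerp {noun,determiner}; 6:snoivror {preposition}; 7:thish {conjunction}; 8:zeisteerp {noun,determiner}; 9:muthail {noun,determiner}; 10:fak {noun}.
One satisfying assignment: noun noun preposition preposition noun preposition conjunction determiner noun noun.
Check: rule 1 ok; rule 2 ok; rule 3 ok; rule 4 ok; rule 5 ok.

YES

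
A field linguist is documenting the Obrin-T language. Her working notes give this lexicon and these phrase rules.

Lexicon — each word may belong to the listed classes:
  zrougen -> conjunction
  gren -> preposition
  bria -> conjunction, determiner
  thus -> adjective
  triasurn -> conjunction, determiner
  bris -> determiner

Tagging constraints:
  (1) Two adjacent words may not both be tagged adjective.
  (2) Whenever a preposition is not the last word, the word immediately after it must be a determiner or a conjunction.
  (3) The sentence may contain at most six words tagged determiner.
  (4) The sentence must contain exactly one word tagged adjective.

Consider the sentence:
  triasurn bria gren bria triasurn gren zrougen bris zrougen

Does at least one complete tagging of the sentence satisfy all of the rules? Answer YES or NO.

NO

Candidates per position — 1:triasurn {conjunction,determiner}; 2:bria {conjunction,determiner}; 3:gren {preposition}; 4:bria {conjunction,determiner}; 5:triasurn {conjunction,determiner}; 6:gren {preposition}; 7:zrougen {conjunction}; 8:bris {determiner}; 9:zrougen {conjunction}.
Rule 4 cannot be satisfied by any choice of tags from the lexicon.
So there is no consistent tagging.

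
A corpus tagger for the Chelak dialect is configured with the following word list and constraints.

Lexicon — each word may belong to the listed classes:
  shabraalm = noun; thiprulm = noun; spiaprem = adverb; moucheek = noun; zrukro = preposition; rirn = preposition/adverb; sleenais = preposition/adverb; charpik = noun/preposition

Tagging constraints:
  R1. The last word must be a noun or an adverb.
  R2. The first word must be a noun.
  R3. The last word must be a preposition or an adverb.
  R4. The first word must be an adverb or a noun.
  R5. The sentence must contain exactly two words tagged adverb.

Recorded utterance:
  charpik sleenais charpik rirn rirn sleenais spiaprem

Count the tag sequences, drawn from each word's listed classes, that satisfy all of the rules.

8

Candidates per position — 1:charpik {noun,preposition}; 2:sleenais {preposition,adverb}; 3:charpik {noun,preposition}; 4:rirn {preposition,adverb}; 5:rirn {preposition,adverb}; 6:sleenais {preposition,adverb}; 7:spiaprem {adverb}.
There are 64 candidate sequences in total.
Checking each against the rules leaves 8 sequences.
Count = 8.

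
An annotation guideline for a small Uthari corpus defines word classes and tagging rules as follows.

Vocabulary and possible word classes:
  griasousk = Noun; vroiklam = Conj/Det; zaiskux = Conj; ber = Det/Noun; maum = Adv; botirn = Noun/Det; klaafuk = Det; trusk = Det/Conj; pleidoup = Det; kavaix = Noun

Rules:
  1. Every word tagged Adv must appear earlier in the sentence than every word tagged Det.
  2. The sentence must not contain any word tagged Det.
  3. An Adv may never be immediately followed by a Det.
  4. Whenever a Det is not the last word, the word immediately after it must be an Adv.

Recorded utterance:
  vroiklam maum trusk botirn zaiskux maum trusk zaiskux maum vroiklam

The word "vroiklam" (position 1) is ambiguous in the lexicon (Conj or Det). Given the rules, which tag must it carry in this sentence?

Conj

Candidates per position — 1:vroiklam {Conj,Det}; 2:maum {Adv}; 3:trusk {Det,Conj}; 4:botirn {Noun,Det}; 5:zaiskux {Conj}; 6:maum {Adv}; 7:trusk {Det,Conj}; 8:zaiskux {Conj}; 9:maum {Adv}; 10:vroiklam {Conj,Det}.
At position 1, choosing Det makes rule 1 impossible to satisfy; hence Conj.
At position 3, choosing Det makes rule 1 impossible to satisfy; hence Conj.
At position 4, choosing Det makes rule 1 impossible to satisfy; hence Noun.
At position 7, choosing Det makes rule 1 impossible to satisfy; hence Conj.
At position 10, choosing Det makes rule 2 impossible to satisfy; hence Conj.
The unique satisfying tagging is: Conj Adv Conj Noun Conj Adv Conj Conj Adv Conj.
Checking: rule 1 ok; rule 2 ok; rule 3 ok; rule 4 ok.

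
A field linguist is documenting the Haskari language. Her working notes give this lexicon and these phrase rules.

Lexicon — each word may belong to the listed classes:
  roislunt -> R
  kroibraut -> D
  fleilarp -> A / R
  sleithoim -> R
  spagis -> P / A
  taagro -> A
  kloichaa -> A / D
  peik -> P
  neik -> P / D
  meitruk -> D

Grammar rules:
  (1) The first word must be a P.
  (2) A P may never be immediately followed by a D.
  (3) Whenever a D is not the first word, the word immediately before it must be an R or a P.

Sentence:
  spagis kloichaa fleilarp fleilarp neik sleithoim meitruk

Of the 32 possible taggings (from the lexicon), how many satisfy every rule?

Candidates per position — 1:spagis {P,A}; 2:kloichaa {A,D}; 3:fleilarp {A,R}; 4:fleilarp {A,R}; 5:neik {P,D}; 6:sleithoim {R}; 7:meitruk {D}.
There are 32 candidate sequences in total.
Checking each against the rules leaves 6 sequences.
Count = 6.

6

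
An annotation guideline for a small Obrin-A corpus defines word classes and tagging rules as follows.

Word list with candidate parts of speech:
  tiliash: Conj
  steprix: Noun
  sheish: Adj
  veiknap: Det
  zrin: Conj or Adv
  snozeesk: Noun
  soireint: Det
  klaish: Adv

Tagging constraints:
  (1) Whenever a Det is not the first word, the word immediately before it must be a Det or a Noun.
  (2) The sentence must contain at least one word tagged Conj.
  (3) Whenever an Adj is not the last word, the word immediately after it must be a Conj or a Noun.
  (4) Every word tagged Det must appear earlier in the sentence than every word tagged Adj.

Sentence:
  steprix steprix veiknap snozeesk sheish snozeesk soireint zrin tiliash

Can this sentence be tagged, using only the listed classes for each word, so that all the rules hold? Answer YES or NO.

NO

Candidates per position — 1:steprix {Noun}; 2:steprix {Noun}; 3:veiknap {Det}; 4:snozeesk {Noun}; 5:sheish {Adj}; 6:snozeesk {Noun}; 7:soireint {Det}; 8:zrin {Conj,Adv}; 9:tiliash {Conj}.
Rule 4 cannot be satisfied by any choice of tags from the lexicon.
So there is no consistent tagging.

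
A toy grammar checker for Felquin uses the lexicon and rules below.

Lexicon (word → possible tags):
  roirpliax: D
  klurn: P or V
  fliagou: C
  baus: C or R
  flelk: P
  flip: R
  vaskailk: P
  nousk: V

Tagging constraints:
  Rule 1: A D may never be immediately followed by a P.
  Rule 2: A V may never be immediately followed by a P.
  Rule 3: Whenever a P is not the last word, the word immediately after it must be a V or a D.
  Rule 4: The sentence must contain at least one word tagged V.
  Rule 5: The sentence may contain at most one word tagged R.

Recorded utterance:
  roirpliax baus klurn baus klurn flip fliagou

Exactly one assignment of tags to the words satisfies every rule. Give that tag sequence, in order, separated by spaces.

D C V C V R C

Candidates per position — 1:roirpliax {D}; 2:baus {C,R}; 3:klurn {P,V}; 4:baus {C,R}; 5:klurn {P,V}; 6:flip {R}; 7:fliagou {C}.
If word 2 were R, no tagging could satisfy rule 5; so word 2 is C.
If word 3 were P, no tagging could satisfy rule 3; so word 3 is V.
If word 4 were R, no tagging could satisfy rule 5; so word 4 is C.
If word 5 were P, no tagging could satisfy rule 3; so word 5 is V.
That leaves exactly one tagging: D C V C V R C.
Check: rule 1 holds; rule 2 holds; rule 3 holds; rule 4 holds; rule 5 holds.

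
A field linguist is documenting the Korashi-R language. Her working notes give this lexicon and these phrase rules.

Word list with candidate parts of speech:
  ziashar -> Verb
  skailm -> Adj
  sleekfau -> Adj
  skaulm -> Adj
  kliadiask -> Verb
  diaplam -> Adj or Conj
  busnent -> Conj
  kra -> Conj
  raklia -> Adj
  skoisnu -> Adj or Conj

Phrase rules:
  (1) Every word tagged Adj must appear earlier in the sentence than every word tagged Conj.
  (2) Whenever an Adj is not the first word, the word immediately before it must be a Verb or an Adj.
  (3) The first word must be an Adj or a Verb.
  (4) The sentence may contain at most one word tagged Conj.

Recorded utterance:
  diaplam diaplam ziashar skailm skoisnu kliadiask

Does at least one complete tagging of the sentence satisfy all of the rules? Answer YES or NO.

YES

Candidates per position — 1:diaplam {Adj,Conj}; 2:diaplam {Adj,Conj}; 3:ziashar {Verb}; 4:skailm {Adj}; 5:skoisnu {Adj,Conj}; 6:kliadiask {Verb}.
One satisfying assignment: Adj Adj Verb Adj Adj Verb.
Check: rule 1 ✓; rule 2 ✓; rule 3 ✓; rule 4 ✓.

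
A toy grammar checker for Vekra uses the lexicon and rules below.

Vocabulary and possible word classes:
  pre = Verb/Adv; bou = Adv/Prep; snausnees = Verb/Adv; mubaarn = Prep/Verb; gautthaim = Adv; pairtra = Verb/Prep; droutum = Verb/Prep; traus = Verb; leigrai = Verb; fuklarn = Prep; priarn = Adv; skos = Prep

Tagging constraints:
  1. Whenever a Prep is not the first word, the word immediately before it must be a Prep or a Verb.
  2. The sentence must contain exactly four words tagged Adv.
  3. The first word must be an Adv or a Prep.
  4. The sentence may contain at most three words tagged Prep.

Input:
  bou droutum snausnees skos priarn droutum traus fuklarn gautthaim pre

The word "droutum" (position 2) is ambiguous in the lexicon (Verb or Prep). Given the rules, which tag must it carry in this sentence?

Verb

Candidates per position — 1:bou {Adv,Prep}; 2:droutum {Verb,Prep}; 3:snausnees {Verb,Adv}; 4:skos {Prep}; 5:priarn {Adv}; 6:droutum {Verb,Prep}; 7:traus {Verb}; 8:fuklarn {Prep}; 9:gautthaim {Adv}; 10:pre {Verb,Adv}.
At position 3, choosing Adv makes rule 1 impossible to satisfy; hence Verb.
At position 6, choosing Prep makes rule 1 impossible to satisfy; hence Verb.
At position 10, choosing Verb makes rule 2 impossible to satisfy; hence Adv.
At position 1, choosing Prep makes rule 2 impossible to satisfy; hence Adv.
At position 2, choosing Prep makes rule 1 impossible to satisfy; hence Verb.
The only consistent sequence is: Adv Verb Verb Prep Adv Verb Verb Prep Adv Adv.
Rule-by-rule: rule 1 ok; rule 2 ok; rule 3 ok; rule 4 ok.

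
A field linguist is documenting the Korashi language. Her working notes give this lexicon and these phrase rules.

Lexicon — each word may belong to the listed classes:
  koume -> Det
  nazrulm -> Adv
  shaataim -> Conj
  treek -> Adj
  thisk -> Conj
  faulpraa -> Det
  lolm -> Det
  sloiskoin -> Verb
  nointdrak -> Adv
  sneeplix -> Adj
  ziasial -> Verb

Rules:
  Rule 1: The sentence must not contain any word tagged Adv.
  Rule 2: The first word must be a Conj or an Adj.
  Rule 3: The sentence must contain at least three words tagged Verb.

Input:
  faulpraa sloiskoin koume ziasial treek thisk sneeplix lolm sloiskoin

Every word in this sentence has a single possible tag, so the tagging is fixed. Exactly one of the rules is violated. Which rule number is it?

Fixed tagging: Det Verb Det Verb Adj Conj Adj Det Verb.
Checking each rule: R1 ok, R2 fails, R3 ok.
Only rule 2 fails.

2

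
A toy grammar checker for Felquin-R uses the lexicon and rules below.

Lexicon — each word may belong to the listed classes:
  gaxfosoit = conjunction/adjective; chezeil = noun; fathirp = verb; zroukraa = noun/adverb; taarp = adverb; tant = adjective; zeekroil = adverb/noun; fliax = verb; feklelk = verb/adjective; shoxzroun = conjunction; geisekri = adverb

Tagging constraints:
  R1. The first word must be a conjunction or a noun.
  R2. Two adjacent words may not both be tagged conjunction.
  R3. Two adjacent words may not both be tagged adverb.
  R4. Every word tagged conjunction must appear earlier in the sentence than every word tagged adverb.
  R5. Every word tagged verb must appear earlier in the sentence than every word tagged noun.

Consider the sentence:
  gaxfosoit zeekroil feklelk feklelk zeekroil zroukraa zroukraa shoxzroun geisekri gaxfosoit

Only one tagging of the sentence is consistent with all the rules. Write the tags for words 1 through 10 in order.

Candidates per position — 1:gaxfosoit {conjunction,adjective}; 2:zeekroil {adverb,noun}; 3:feklelk {verb,adjective}; 4:feklelk {verb,adjective}; 5:zeekroil {adverb,noun}; 6:zroukraa {noun,adverb}; 7:zroukraa {noun,adverb}; 8:shoxzroun {conjunction}; 9:geisekri {adverb}; 10:gaxfosoit {conjunction,adjective}.
Position 1: adjective is ruled out by rule 1; that leaves conjunction.
Position 2: adverb is ruled out by rule 4; that leaves noun.
Position 3: verb is ruled out by rule 5; that leaves adjective.
Position 4: verb is ruled out by rule 5; that leaves adjective.
Position 5: adverb is ruled out by rule 4; that leaves noun.
Position 6: adverb is ruled out by rule 4; that leaves noun.
Position 7: adverb is ruled out by rule 4; that leaves noun.
Position 10: conjunction is ruled out by rule 4; that leaves adjective.
The unique satisfying tagging is: conjunction noun adjective adjective noun noun noun conjunction adverb adjective.
Checking: rule 1 ok; rule 2 ok; rule 3 ok; rule 4 ok; rule 5 ok.

conjunction noun adjective adjective noun noun noun conjunction adverb adjective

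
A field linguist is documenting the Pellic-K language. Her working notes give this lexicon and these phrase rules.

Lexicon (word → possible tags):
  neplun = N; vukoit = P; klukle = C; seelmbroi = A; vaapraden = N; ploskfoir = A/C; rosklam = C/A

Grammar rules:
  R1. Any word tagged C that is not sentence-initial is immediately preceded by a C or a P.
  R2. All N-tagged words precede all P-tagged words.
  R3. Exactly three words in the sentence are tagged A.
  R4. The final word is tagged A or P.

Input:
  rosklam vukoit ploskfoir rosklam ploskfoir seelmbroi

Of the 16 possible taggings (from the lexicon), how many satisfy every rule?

Candidates per position — 1:rosklam {C,A}; 2:vukoit {P}; 3:ploskfoir {A,C}; 4:rosklam {C,A}; 5:ploskfoir {A,C}; 6:seelmbroi {A}.
There are 16 candidate sequences in total.
The sequences that satisfy every rule: C P C A A A; A P C C A A.
Count = 2.

2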